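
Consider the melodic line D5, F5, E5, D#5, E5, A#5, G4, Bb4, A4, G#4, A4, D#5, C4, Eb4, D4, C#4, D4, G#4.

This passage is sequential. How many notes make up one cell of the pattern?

6

There are 18 notes; a 6-note unit gives 3 cells:
D5 F5 E5 D#5 E5 A#5 | G4 Bb4 A4 G#4 A4 D#5 | C4 Eb4 D4 C#4 D4 G#4
That's a consistent down a 5th shift per cell, and no other grouping gives one.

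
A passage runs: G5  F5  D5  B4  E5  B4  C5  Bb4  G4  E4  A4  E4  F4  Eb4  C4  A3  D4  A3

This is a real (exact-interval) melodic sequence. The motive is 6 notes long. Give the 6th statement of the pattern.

Unit = 6 notes; the statements start on G5, C5, F4, moving down a 5th each time.
Extending down a 5th: Bb3 → Eb3 → Ab2.
So cell 6 is Ab2 Gb2 Eb2 C2 F2 C2.

Ab2 Gb2 Eb2 C2 F2 C2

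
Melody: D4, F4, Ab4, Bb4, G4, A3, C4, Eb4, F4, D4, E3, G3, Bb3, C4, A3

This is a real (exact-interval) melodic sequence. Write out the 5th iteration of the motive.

Taking 5-note groups, the heads are D4, A3, E3: the pattern moves down a 4th.
Extending down a 4th: B2 → F#2.
So cell 5 is F#2 A2 C3 D3 B2.

F#2 A2 C3 D3 B2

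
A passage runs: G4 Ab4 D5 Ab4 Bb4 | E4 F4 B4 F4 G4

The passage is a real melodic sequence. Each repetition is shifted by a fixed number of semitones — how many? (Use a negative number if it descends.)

With a 5-note motive the entries are G4, E4, each down a 3rd from the previous.
Counting half-steps from G4 to E4: -3.

-3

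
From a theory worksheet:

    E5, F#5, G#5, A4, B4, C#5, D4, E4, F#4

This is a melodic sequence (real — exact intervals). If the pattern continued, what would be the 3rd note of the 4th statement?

With 3-note cells, note 3 of each statement runs G#5, C#5, F#4.
Each moves down a 5th; the next is B3.

B3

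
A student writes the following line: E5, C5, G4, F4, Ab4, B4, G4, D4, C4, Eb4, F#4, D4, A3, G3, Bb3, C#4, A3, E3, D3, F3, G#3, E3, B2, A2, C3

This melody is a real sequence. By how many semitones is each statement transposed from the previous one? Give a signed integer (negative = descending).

-5

Unit = 5 notes; the statements start on E5, B4, F#4, C#4, G#3, moving down a 4th each time.
E5 to B4 spans -5 semitones.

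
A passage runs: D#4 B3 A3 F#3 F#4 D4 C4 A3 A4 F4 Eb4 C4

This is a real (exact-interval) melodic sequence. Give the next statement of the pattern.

C5 Ab4 Gb4 Eb4

Unit = 4 notes; the statements start on D#4, F#4, A4, moving up a 3rd each time.
So cell 4 is C5 Ab4 Gb4 Eb4.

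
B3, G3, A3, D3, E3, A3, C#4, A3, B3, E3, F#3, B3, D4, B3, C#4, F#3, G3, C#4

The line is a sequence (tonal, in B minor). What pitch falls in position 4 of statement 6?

With 6-note cells, note 4 of each statement runs D3, E3, F#3.
Each moves up a 2nd. Continuing: G3 → A3 → B3.

B3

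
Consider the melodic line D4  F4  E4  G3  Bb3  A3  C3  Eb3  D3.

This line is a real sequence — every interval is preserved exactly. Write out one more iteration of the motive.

F2 Ab2 G2

The 3-note cells begin on D4, G3, C3 — each down a 5th from the last.
From F2 the exact shape gives F2 Ab2 G2.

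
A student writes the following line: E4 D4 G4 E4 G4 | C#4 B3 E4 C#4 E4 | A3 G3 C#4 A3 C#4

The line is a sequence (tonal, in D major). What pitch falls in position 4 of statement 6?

Grouping in 5s, the 4th note of each cell is E4, C#4, A3.
Carrying that down a 3rd forward: F#3 → D3 → B2.

B2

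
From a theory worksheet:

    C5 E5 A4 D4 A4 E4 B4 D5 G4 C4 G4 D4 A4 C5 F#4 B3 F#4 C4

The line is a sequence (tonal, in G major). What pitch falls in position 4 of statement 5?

G3

The unit is 6 notes. Position-4 pitches of the 3 shown cells: D4, C4, B3.
Each moves down a 2nd. Continuing: A3 → G3.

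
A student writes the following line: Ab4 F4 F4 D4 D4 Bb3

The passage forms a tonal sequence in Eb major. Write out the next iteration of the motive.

Taking 2-note groups, the heads are Ab4, F4, D4: the pattern moves down a 3rd.
So cell 4 is Bb3 G3.

Bb3 G3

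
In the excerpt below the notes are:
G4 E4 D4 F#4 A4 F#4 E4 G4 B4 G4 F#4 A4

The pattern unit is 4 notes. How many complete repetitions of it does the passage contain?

3

12 notes in groups of 4 gives 12/4 = 3 statements.
Starts: G4, A4, B4 — each up a 2nd.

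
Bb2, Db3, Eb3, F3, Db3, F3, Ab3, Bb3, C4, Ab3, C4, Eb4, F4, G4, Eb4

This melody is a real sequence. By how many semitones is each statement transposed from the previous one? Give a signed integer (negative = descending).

7

Taking 5-note groups, the heads are Bb2, F3, C4: the pattern moves up a 5th.
Bb2 to F3 spans +7 semitones.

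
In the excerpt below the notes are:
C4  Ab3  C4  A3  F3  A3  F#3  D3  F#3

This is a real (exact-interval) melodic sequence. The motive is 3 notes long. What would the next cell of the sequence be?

D#3 B2 D#3

The 3-note cells begin on C4, A3, F#3 — each down a 3rd from the last.
From D#3 the exact shape gives D#3 B2 D#3.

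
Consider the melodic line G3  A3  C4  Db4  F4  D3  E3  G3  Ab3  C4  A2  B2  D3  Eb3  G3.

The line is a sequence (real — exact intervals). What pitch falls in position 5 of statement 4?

D3

With 5-note cells, note 5 of each statement runs F4, C4, G3.
From G3, down a 4th gives D3.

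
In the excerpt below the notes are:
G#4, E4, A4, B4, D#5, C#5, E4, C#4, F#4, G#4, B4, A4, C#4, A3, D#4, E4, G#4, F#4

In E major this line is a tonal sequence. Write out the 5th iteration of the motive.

F#3 D#3 G#3 A3 C#4 B3

Taking 6-note groups, the heads are G#4, E4, C#4: the pattern moves down a 3rd.
Extending down a 3rd: A3 → F#3.
From F#3 the diatonic shape gives F#3 D#3 G#3 A3 C#4 B3.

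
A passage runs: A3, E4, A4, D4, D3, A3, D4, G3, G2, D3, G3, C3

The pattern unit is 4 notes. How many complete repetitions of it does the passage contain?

3

12 notes in groups of 4 gives 12/4 = 3 statements.
Starts: A3, D3, G2 — each down a 5th.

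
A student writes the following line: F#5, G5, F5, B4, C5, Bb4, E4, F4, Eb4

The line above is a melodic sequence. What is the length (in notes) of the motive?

Try groups of 3 (3 cells in 9 notes):
F#5 G5 F5 | B4 C5 Bb4 | E4 F4 Eb4
Every group is a transposition down a 5th of the one before; no shorter unit works.

3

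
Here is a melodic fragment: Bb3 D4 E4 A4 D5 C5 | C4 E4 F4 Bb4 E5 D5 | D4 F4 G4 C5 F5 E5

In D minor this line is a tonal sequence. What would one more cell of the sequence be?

E4 G4 A4 D5 G5 F5

Unit = 6 notes; the statements start on Bb3, C4, D4, moving up a 2nd each time.
Statement 4 starts on E4 and keeps the same diatonic contour: E4 G4 A4 D5 G5 F5.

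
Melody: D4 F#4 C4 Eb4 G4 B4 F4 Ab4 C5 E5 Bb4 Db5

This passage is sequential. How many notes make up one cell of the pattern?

4

There are 12 notes; a 4-note unit gives 3 cells:
D4 F#4 C4 Eb4 | G4 B4 F4 Ab4 | C5 E5 Bb4 Db5
That's a consistent up a 4th shift per cell, and no other grouping gives one.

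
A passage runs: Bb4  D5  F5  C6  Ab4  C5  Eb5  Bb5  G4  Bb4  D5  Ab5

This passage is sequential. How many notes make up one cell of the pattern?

4

Try groups of 4 (3 cells in 12 notes):
Bb4 D5 F5 C6 | Ab4 C5 Eb5 Bb5 | G4 Bb4 D5 Ab5
Each cell is the previous one down a 2nd — so the unit is 4 notes.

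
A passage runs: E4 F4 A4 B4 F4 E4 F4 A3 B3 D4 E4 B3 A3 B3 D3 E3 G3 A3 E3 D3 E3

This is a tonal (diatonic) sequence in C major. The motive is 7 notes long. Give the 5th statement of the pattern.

C2 D2 F2 G2 D2 C2 D2

Unit = 7 notes; the statements start on E4, A3, D3, moving down a 5th each time.
Carrying on: G2 → C2.
So cell 5 is C2 D2 F2 G2 D2 C2 D2.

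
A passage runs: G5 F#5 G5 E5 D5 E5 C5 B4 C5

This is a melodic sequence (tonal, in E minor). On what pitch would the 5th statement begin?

Taking 3-note groups, the heads are G5, E5, C5: the pattern moves down a 3rd.
Extending the heads down a 3rd: A4 → F#4.

F#4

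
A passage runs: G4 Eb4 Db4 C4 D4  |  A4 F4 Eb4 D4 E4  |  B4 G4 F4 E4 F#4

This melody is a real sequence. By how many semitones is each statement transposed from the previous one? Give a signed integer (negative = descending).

Taking 5-note groups, the heads are G4, A4, B4: the pattern moves up a 2nd.
G4→A4 is 69 − 67 = 2 semitones.

2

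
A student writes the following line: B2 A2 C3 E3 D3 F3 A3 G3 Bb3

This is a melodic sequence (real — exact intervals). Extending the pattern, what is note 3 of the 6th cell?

Db5

With 3-note cells, note 3 of each statement runs C3, F3, Bb3.
Each moves up a 4th. Continuing: Eb4 → Ab4 → Db5.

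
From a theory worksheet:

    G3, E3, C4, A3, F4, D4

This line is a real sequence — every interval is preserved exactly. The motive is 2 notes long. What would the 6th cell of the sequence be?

Ab5 F5

The 2-note cells begin on G3, C4, F4 — each up a 4th from the last.
Extending up a 4th: Bb4 → Eb5 → Ab5.
Statement 6 starts on Ab5 and keeps the same exact contour: Ab5 F5.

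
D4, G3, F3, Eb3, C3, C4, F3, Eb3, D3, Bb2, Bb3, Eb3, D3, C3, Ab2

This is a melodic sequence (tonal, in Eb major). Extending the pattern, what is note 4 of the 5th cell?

Ab2

With 5-note cells, note 4 of each statement runs Eb3, D3, C3.
Each moves down a 2nd. Continuing: Bb2 → Ab2.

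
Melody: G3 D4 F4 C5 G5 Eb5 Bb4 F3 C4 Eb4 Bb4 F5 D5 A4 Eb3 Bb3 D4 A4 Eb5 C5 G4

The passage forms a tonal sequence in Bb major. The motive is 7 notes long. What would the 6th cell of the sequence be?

Bb2 F3 A3 Eb4 Bb4 G4 D4

Unit = 7 notes; the statements start on G3, F3, Eb3, moving down a 2nd each time.
Extending down a 2nd: D3 → C3 → Bb2.
Statement 6 starts on Bb2 and keeps the same diatonic contour: Bb2 F3 A3 Eb4 Bb4 G4 D4.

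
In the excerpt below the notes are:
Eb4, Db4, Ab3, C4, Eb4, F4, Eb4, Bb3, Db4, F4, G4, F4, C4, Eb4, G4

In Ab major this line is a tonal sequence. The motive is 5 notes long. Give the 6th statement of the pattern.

Taking 5-note groups, the heads are Eb4, F4, G4: the pattern moves up a 2nd.
Continuing the starts: Ab4 → Bb4 → C5.
So cell 6 is C5 Bb4 F4 Ab4 C5.

C5 Bb4 F4 Ab4 C5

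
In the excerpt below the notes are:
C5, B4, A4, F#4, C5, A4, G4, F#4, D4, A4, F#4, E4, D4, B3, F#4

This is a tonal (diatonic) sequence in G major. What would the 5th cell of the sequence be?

Taking 5-note groups, the heads are C5, A4, F#4: the pattern moves down a 3rd.
Extending down a 3rd: D4 → B3.
From B3 the diatonic shape gives B3 A3 G3 E3 B3.

B3 A3 G3 E3 B3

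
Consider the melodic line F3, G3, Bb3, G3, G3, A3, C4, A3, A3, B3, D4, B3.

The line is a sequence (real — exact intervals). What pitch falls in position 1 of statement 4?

B3

Grouping in 4s, the 1st note of each cell is F3, G3, A3.
Each moves up a 2nd; the next is B3.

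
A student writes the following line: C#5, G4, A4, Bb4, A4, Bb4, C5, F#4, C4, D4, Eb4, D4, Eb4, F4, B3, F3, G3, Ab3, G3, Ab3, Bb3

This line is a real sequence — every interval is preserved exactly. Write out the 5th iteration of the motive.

A2 Eb2 F2 Gb2 F2 Gb2 Ab2

The 7-note cells begin on C#5, F#4, B3 — each down a 5th from the last.
Carrying on: E3 → A2.
From A2 the exact shape gives A2 Eb2 F2 Gb2 F2 Gb2 Ab2.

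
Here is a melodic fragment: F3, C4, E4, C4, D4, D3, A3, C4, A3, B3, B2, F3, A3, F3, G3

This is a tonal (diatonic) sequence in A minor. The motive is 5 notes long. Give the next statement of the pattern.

G2 D3 F3 D3 E3

The 5-note cells begin on F3, D3, B2 — each down a 3rd from the last.
From G2 the diatonic shape gives G2 D3 F3 D3 E3.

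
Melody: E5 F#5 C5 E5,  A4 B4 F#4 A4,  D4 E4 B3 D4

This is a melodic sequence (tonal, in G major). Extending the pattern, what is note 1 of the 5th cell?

With 4-note cells, note 1 of each statement runs E5, A4, D4.
Extending down a 5th: G3 → C3.

C3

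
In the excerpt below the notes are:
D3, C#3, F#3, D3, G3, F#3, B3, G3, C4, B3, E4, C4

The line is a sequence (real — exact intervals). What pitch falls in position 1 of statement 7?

Ab5

Grouping in 4s, the 1st note of each cell is D3, G3, C4.
Each moves up a 4th. Continuing: F4 → Bb4 → Eb5 → Ab5.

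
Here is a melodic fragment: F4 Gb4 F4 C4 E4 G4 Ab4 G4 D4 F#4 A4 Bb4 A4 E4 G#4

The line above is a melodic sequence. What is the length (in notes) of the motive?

15 notes total. Splitting into 3 groups of 5:
F4 Gb4 F4 C4 E4 | G4 Ab4 G4 D4 F#4 | A4 Bb4 A4 E4 G#4
That's a consistent up a 2nd shift per cell, and no other grouping gives one.

5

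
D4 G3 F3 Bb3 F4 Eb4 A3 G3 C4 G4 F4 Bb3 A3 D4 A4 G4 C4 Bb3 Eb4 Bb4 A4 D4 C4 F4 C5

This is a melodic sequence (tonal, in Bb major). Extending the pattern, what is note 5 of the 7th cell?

Eb5

Grouping in 5s, the 5th note of each cell is F4, G4, A4, Bb4, C5.
Each moves up a 2nd. Continuing: D5 → Eb5.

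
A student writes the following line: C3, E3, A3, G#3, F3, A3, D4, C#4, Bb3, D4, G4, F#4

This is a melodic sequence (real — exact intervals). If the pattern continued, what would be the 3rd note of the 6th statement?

Bb5

With 4-note cells, note 3 of each statement runs A3, D4, G4.
Carrying that up a 4th forward: C5 → F5 → Bb5.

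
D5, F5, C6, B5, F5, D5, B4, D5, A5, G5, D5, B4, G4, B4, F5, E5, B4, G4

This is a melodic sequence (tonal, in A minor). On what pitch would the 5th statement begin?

With a 6-note motive the entries are D5, B4, G4, each down a 3rd from the previous.
Continuing: E4 → C4. Statement 5 starts on C4.

C4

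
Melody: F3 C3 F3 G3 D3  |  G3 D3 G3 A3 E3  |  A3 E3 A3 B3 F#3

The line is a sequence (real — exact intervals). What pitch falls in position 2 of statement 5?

G#3

The unit is 5 notes. Position-2 pitches of the 3 shown cells: C3, D3, E3.
Carrying that up a 2nd forward: F#3 → G#3.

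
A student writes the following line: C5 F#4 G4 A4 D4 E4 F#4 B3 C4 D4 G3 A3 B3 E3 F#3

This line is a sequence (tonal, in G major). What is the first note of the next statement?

G3

With a 3-note motive the entries are C5, A4, F#4, D4, B3, each down a 3rd from the previous.
The next head, down a 3rd from B3, is G3.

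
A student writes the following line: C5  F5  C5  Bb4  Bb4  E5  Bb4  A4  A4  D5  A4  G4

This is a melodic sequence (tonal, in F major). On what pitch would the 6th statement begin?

E4

Unit = 4 notes; the statements start on C5, Bb4, A4, moving down a 2nd each time.
Extending the heads down a 2nd: G4 → F4 → E4.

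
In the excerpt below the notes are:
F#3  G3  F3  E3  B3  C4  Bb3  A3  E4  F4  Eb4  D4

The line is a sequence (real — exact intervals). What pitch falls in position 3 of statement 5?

Db5

The unit is 4 notes. Position-3 pitches of the 3 shown cells: F3, Bb3, Eb4.
Carrying that up a 4th forward: Ab4 → Db5.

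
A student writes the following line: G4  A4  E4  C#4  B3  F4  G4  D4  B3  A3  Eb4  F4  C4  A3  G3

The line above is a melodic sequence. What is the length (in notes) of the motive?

5

15 notes total. Splitting into 3 groups of 5:
G4 A4 E4 C#4 B3 | F4 G4 D4 B3 A3 | Eb4 F4 C4 A3 G3
Every group is a transposition down a 2nd of the one before; no shorter unit works.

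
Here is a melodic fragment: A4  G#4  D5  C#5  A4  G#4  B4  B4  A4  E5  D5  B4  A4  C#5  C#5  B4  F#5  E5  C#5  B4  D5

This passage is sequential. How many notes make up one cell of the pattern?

7

21 notes total. Splitting into 3 groups of 7:
A4 G#4 D5 C#5 A4 G#4 B4 | B4 A4 E5 D5 B4 A4 C#5 | C#5 B4 F#5 E5 C#5 B4 D5
Every group is a transposition up a 2nd of the one before; no shorter unit works.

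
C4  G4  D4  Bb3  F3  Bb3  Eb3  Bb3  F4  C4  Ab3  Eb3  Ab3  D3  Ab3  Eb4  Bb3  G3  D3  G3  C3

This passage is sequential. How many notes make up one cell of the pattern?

Try groups of 7 (3 cells in 21 notes):
C4 G4 D4 Bb3 F3 Bb3 Eb3 | Bb3 F4 C4 Ab3 Eb3 Ab3 D3 | Ab3 Eb4 Bb3 G3 D3 G3 C3
That's a consistent down a 2nd shift per cell, and no other grouping gives one.

7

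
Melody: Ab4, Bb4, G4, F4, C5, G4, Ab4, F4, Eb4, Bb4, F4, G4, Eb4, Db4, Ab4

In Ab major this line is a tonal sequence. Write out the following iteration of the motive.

Eb4 F4 Db4 C4 G4

With a 5-note motive the entries are Ab4, G4, F4, each down a 2nd from the previous.
Statement 4 starts on Eb4 and keeps the same diatonic contour: Eb4 F4 Db4 C4 G4.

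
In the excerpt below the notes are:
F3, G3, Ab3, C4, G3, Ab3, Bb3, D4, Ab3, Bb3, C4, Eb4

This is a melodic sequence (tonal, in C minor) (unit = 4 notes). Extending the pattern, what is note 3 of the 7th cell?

The unit is 4 notes. Position-3 pitches of the 3 shown cells: Ab3, Bb3, C4.
Each moves up a 2nd. Continuing: D4 → Eb4 → F4 → G4.

G4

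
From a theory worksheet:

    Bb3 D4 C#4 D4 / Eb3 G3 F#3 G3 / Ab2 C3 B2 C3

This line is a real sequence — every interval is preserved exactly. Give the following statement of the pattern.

Db2 F2 E2 F2

With a 4-note motive the entries are Bb3, Eb3, Ab2, each down a 5th from the previous.
So cell 4 is Db2 F2 E2 F2.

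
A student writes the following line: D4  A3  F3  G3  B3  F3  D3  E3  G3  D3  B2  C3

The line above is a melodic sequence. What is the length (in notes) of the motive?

There are 12 notes; a 4-note unit gives 3 cells:
D4 A3 F3 G3 | B3 F3 D3 E3 | G3 D3 B2 C3
Each cell is the previous one down a 3rd — so the unit is 4 notes.

4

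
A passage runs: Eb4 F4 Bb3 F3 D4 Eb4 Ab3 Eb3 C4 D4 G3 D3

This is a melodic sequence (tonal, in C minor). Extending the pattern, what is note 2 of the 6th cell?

The unit is 4 notes. Position-2 pitches of the 3 shown cells: F4, Eb4, D4.
Carrying that down a 2nd forward: C4 → Bb3 → Ab3.

Ab3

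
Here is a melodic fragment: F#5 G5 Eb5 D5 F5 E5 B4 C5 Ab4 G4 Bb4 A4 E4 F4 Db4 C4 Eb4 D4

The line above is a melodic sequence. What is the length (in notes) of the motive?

6

18 notes total. Splitting into 3 groups of 6:
F#5 G5 Eb5 D5 F5 E5 | B4 C5 Ab4 G4 Bb4 A4 | E4 F4 Db4 C4 Eb4 D4
Every group is a transposition down a 5th of the one before; no shorter unit works.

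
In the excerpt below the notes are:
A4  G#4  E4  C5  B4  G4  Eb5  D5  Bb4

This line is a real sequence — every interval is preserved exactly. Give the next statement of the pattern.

Taking 3-note groups, the heads are A4, C5, Eb5: the pattern moves up a 3rd.
Statement 4 starts on Gb5 and keeps the same exact contour: Gb5 F5 Db5.

Gb5 F5 Db5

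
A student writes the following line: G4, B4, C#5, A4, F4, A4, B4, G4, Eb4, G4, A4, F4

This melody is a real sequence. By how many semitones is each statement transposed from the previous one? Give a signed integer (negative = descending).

Taking 4-note groups, the heads are G4, F4, Eb4: the pattern moves down a 2nd.
G4 to F4 spans -2 semitones.

-2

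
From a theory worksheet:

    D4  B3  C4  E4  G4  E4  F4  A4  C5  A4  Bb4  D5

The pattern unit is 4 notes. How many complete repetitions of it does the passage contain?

3

12 notes in groups of 4 gives 12/4 = 3 statements.
Starts: D4, G4, C5 — each up a 4th.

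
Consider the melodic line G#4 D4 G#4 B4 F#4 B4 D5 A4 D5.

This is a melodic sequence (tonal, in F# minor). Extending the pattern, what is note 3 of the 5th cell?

Grouping in 3s, the 3rd note of each cell is G#4, B4, D5.
Each moves up a 3rd. Continuing: F#5 → A5.

A5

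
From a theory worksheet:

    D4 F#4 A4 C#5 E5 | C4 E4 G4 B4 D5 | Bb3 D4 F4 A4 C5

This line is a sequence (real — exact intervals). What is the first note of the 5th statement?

With a 5-note motive the entries are D4, C4, Bb3, each down a 2nd from the previous.
Extending the heads down a 2nd: Ab3 → Gb3.

Gb3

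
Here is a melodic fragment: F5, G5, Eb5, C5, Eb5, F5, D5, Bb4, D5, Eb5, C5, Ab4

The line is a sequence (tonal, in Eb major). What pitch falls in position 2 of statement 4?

D5

The unit is 4 notes. Position-2 pitches of the 3 shown cells: G5, F5, Eb5.
From Eb5, down a 2nd gives D5.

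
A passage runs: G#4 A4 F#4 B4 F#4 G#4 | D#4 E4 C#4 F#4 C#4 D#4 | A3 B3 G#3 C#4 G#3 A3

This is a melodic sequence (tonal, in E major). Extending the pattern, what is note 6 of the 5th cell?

B2

With 6-note cells, note 6 of each statement runs G#4, D#4, A3.
Extending down a 4th: E3 → B2.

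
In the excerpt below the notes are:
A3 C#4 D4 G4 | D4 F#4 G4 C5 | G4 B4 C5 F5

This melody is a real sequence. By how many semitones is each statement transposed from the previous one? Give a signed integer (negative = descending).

5

With a 4-note motive the entries are A3, D4, G4, each up a 4th from the previous.
A3 to D4 spans +5 semitones.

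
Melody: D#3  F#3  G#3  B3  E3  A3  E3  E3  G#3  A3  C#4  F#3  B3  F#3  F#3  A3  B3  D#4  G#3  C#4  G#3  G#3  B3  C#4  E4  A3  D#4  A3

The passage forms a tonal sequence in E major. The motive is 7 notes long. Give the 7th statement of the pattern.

With a 7-note motive the entries are D#3, E3, F#3, G#3, each up a 2nd from the previous.
Extending up a 2nd: A3 → B3 → C#4.
From C#4 the diatonic shape gives C#4 E4 F#4 A4 D#4 G#4 D#4.

C#4 E4 F#4 A4 D#4 G#4 D#4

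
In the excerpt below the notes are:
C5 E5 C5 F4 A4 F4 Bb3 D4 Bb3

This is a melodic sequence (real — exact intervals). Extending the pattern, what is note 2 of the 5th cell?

Grouping in 3s, the 2nd note of each cell is E5, A4, D4.
Each moves down a 5th. Continuing: G3 → C3.

C3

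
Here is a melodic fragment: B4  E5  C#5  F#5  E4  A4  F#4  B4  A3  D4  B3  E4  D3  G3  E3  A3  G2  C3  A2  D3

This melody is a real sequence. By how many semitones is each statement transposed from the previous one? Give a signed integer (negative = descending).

With a 4-note motive the entries are B4, E4, A3, D3, G2, each down a 5th from the previous.
B4 to E4 spans -7 semitones.

-7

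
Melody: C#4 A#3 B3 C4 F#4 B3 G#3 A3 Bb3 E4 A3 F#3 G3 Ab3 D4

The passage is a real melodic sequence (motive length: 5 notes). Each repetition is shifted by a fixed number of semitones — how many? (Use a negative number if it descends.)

-2

The 5-note cells begin on C#4, B3, A3 — each down a 2nd from the last.
C#4 to B3 spans -2 semitones.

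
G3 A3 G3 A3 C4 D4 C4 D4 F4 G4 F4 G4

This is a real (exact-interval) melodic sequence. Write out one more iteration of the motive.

Bb4 C5 Bb4 C5

Taking 4-note groups, the heads are G3, C4, F4: the pattern moves up a 4th.
So cell 4 is Bb4 C5 Bb4 C5.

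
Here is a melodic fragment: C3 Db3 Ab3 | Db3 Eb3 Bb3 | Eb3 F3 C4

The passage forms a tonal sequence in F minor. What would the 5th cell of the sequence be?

G3 Ab3 Eb4

Taking 3-note groups, the heads are C3, Db3, Eb3: the pattern moves up a 2nd.
Extending up a 2nd: F3 → G3.
From G3 the diatonic shape gives G3 Ab3 Eb4.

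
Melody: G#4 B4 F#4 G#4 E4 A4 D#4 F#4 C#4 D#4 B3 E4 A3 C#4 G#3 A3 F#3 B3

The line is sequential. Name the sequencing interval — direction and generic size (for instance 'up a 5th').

down a 4th

With a 6-note motive the entries are G#4, D#4, A3, each down a 4th from the previous.
From G#4 to D#4: down a 4th.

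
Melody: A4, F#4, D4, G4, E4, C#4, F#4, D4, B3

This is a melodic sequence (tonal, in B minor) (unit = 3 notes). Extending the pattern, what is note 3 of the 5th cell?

The unit is 3 notes. Position-3 pitches of the 3 shown cells: D4, C#4, B3.
Extending down a 2nd: A3 → G3.

G3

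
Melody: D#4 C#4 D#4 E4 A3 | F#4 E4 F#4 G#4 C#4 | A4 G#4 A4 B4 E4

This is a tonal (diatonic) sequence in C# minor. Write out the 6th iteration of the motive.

G#5 F#5 G#5 A5 D#5

Unit = 5 notes; the statements start on D#4, F#4, A4, moving up a 3rd each time.
Continuing the starts: C#5 → E5 → G#5.
Statement 6 starts on G#5 and keeps the same diatonic contour: G#5 F#5 G#5 A5 D#5.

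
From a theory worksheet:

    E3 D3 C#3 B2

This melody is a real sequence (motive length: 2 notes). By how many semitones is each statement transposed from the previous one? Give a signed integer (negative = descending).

Unit = 2 notes; the statements start on E3, C#3, moving down a 3rd each time.
E3 to C#3 spans -3 semitones.

-3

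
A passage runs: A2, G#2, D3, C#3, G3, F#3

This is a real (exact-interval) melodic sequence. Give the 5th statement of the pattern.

F4 E4

Taking 2-note groups, the heads are A2, D3, G3: the pattern moves up a 4th.
Continuing the starts: C4 → F4.
So cell 5 is F4 E4.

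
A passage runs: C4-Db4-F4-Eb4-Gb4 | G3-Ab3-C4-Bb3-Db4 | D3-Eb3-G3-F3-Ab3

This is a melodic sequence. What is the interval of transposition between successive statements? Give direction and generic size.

down a 4th

With a 5-note motive the entries are C4, G3, D3, each down a 4th from the previous.
From C4 to G3: down a 4th.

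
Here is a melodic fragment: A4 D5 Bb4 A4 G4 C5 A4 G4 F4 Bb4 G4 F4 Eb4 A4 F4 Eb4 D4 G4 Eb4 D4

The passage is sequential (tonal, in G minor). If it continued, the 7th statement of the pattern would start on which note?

Taking 4-note groups, the heads are A4, G4, F4, Eb4, D4: the pattern moves down a 2nd.
Extending the heads down a 2nd: C4 → Bb3.

Bb3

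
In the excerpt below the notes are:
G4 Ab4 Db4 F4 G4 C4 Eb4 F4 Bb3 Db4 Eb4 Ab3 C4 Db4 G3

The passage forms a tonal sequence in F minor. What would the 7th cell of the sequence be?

Ab3 Bb3 Eb3

Unit = 3 notes; the statements start on G4, F4, Eb4, Db4, C4, moving down a 2nd each time.
Continuing the starts: Bb3 → Ab3.
So cell 7 is Ab3 Bb3 Eb3.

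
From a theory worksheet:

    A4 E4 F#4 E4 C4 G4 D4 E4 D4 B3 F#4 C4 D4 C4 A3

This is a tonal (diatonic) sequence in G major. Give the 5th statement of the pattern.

D4 A3 B3 A3 F#3

With a 5-note motive the entries are A4, G4, F#4, each down a 2nd from the previous.
Carrying on: E4 → D4.
From D4 the diatonic shape gives D4 A3 B3 A3 F#3.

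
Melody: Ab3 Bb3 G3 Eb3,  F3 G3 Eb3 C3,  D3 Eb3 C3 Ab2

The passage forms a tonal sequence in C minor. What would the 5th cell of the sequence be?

G2 Ab2 F2 D2

The 4-note cells begin on Ab3, F3, D3 — each down a 3rd from the last.
Extending down a 3rd: Bb2 → G2.
Statement 5 starts on G2 and keeps the same diatonic contour: G2 Ab2 F2 D2.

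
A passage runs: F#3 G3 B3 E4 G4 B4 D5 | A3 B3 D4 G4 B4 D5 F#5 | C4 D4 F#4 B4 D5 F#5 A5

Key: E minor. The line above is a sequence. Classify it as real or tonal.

Every note is diatonic to E minor.
Cell 1 has +1 semitones from note 1 to 2, but cell 2 has +2 — the interval quality changes while the contour stays the same, which is the hallmark of a tonal sequence.

tonal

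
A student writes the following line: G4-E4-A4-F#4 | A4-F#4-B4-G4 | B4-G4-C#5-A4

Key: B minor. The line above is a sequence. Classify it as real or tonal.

tonal

Every note is diatonic to B minor.
Cell 1 has -3 semitones from note 3 to 4, but cell 2 has -4 — the interval quality changes while the contour stays the same, which is the hallmark of a tonal sequence.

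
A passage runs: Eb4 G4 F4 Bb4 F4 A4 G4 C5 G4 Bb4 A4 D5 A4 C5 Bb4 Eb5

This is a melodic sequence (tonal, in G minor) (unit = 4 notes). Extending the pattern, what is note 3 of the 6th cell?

D5

With 4-note cells, note 3 of each statement runs F4, G4, A4, Bb4.
Carrying that up a 2nd forward: C5 → D5.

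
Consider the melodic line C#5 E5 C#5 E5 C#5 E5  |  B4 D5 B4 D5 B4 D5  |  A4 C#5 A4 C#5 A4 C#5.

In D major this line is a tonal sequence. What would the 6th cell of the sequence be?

E4 G4 E4 G4 E4 G4

With a 6-note motive the entries are C#5, B4, A4, each down a 2nd from the previous.
Extending down a 2nd: G4 → F#4 → E4.
Statement 6 starts on E4 and keeps the same diatonic contour: E4 G4 E4 G4 E4 G4.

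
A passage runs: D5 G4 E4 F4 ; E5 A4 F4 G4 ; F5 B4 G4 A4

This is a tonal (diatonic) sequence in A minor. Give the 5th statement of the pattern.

Unit = 4 notes; the statements start on D5, E5, F5, moving up a 2nd each time.
Extending up a 2nd: G5 → A5.
From A5 the diatonic shape gives A5 D5 B4 C5.

A5 D5 B4 C5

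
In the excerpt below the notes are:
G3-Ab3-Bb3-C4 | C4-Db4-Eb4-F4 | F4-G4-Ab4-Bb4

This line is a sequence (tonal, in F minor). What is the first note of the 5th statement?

Eb5

The 4-note cells begin on G3, C4, F4 — each up a 4th from the last.
Extending the heads up a 4th: Bb4 → Eb5.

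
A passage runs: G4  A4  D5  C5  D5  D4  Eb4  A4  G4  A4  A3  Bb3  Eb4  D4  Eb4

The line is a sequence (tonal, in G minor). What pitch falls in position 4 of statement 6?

Bb2

Grouping in 5s, the 4th note of each cell is C5, G4, D4.
Each moves down a 4th. Continuing: A3 → Eb3 → Bb2.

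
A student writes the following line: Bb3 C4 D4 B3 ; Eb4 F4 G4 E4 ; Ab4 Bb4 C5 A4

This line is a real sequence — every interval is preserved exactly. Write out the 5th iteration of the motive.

Gb5 Ab5 Bb5 G5

Unit = 4 notes; the statements start on Bb3, Eb4, Ab4, moving up a 4th each time.
Carrying on: Db5 → Gb5.
From Gb5 the exact shape gives Gb5 Ab5 Bb5 G5.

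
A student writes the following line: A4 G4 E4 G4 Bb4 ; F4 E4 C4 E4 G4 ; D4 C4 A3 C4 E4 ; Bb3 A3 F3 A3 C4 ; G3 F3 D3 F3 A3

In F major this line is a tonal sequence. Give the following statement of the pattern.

E3 D3 Bb2 D3 F3

The 5-note cells begin on A4, F4, D4, Bb3, G3 — each down a 3rd from the last.
Statement 6 starts on E3 and keeps the same diatonic contour: E3 D3 Bb2 D3 F3.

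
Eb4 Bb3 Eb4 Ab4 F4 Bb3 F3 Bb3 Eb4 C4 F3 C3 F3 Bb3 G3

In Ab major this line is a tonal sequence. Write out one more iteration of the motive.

Unit = 5 notes; the statements start on Eb4, Bb3, F3, moving down a 4th each time.
From C3 the diatonic shape gives C3 G2 C3 F3 Db3.

C3 G2 C3 F3 Db3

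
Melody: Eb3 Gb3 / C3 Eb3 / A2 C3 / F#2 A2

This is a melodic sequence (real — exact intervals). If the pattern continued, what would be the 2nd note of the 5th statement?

F#2

Grouping in 2s, the 2nd note of each cell is Gb3, Eb3, C3, A2.
One more down a 3rd gives F#2.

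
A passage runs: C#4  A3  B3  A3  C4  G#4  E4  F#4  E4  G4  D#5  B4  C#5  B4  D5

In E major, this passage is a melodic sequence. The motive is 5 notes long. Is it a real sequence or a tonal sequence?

Each cell has the same semitone pattern (-4, 2, -2, 3) — intervals are preserved exactly.
And C4 lies outside E major, so the sequence is real rather than tonal.

real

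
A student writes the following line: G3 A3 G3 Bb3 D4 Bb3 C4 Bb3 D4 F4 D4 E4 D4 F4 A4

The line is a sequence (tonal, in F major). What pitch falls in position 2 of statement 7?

F5

With 5-note cells, note 2 of each statement runs A3, C4, E4.
Each moves up a 3rd. Continuing: G4 → Bb4 → D5 → F5.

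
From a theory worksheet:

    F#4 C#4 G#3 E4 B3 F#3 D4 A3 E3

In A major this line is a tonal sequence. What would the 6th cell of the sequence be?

The 3-note cells begin on F#4, E4, D4 — each down a 2nd from the last.
Carrying on: C#4 → B3 → A3.
So cell 6 is A3 E3 B2.

A3 E3 B2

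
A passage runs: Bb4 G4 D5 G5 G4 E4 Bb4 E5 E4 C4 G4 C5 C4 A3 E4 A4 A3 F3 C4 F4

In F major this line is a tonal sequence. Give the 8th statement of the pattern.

Bb2 G2 D3 G3

Unit = 4 notes; the statements start on Bb4, G4, E4, C4, A3, moving down a 3rd each time.
Carrying on: F3 → D3 → Bb2.
So cell 8 is Bb2 G2 D3 G3.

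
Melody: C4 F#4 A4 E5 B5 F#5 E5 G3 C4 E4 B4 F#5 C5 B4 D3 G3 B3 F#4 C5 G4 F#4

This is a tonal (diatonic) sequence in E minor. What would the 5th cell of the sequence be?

E2 A2 C3 G3 D4 A3 G3

Taking 7-note groups, the heads are C4, G3, D3: the pattern moves down a 4th.
Continuing the starts: A2 → E2.
So cell 5 is E2 A2 C3 G3 D4 A3 G3.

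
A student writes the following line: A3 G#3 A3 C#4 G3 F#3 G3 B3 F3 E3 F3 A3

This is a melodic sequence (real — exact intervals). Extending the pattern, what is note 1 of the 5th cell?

Db3

The unit is 4 notes. Position-1 pitches of the 3 shown cells: A3, G3, F3.
Carrying that down a 2nd forward: Eb3 → Db3.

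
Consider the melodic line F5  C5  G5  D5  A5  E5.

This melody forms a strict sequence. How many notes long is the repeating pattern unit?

Try groups of 2 (3 cells in 6 notes):
F5 C5 | G5 D5 | A5 E5
That's a consistent up a 2nd shift per cell, and no other grouping gives one.

2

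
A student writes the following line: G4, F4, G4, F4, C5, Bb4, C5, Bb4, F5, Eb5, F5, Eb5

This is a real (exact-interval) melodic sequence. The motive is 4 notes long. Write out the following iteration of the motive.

Bb5 Ab5 Bb5 Ab5

Taking 4-note groups, the heads are G4, C5, F5: the pattern moves up a 4th.
Statement 4 starts on Bb5 and keeps the same exact contour: Bb5 Ab5 Bb5 Ab5.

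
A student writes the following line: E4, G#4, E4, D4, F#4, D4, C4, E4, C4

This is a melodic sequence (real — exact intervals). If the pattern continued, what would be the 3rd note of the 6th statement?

The unit is 3 notes. Position-3 pitches of the 3 shown cells: E4, D4, C4.
Extending down a 2nd: Bb3 → Ab3 → Gb3.

Gb3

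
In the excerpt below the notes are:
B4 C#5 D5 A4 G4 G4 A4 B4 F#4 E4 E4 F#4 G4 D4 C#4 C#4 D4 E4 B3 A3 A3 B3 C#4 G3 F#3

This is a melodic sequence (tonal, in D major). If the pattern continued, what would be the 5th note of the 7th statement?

B2

Grouping in 5s, the 5th note of each cell is G4, E4, C#4, A3, F#3.
Each moves down a 3rd. Continuing: D3 → B2.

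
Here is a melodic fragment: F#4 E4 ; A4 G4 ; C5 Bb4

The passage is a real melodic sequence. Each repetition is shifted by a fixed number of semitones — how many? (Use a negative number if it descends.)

With a 2-note motive the entries are F#4, A4, C5, each up a 3rd from the previous.
F#4 to A4 spans +3 semitones.

3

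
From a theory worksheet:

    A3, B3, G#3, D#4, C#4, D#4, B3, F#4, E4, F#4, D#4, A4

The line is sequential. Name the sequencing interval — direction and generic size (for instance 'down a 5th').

up a 3rd

The 4-note cells begin on A3, C#4, E4 — each up a 3rd from the last.
From A3 to C#4: up a 3rd.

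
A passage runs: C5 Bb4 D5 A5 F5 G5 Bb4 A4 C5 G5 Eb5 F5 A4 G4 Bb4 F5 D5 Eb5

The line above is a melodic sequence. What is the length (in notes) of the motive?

Try groups of 6 (3 cells in 18 notes):
C5 Bb4 D5 A5 F5 G5 | Bb4 A4 C5 G5 Eb5 F5 | A4 G4 Bb4 F5 D5 Eb5
Each cell is the previous one down a 2nd — so the unit is 6 notes.

6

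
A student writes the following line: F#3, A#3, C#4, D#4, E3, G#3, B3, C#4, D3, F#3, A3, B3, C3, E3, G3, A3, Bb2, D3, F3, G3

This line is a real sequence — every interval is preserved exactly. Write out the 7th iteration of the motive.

Gb2 Bb2 Db3 Eb3

With a 4-note motive the entries are F#3, E3, D3, C3, Bb2, each down a 2nd from the previous.
Carrying on: Ab2 → Gb2.
Statement 7 starts on Gb2 and keeps the same exact contour: Gb2 Bb2 Db3 Eb3.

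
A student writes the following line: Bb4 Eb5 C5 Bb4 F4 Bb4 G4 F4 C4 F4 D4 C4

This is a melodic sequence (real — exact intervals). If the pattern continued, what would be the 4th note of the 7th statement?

The unit is 4 notes. Position-4 pitches of the 3 shown cells: Bb4, F4, C4.
Carrying that down a 4th forward: G3 → D3 → A2 → E2.

E2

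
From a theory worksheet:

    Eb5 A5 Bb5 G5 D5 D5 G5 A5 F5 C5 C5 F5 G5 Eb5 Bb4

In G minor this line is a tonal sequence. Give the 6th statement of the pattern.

Taking 5-note groups, the heads are Eb5, D5, C5: the pattern moves down a 2nd.
Carrying on: Bb4 → A4 → G4.
From G4 the diatonic shape gives G4 C5 D5 Bb4 F4.

G4 C5 D5 Bb4 F4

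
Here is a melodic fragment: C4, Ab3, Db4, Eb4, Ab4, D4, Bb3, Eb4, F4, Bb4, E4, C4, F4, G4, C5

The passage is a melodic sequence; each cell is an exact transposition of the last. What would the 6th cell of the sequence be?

A#4 F#4 B4 C#5 F#5

The 5-note cells begin on C4, D4, E4 — each up a 2nd from the last.
Carrying on: F#4 → G#4 → A#4.
From A#4 the exact shape gives A#4 F#4 B4 C#5 F#5.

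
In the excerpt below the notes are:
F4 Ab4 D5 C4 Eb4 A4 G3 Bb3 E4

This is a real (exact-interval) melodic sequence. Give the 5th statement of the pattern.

A2 C3 F#3

Unit = 3 notes; the statements start on F4, C4, G3, moving down a 4th each time.
Extending down a 4th: D3 → A2.
From A2 the exact shape gives A2 C3 F#3.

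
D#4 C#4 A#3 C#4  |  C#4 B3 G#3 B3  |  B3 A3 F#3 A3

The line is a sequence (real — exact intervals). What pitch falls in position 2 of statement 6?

Eb3

Grouping in 4s, the 2nd note of each cell is C#4, B3, A3.
Each moves down a 2nd. Continuing: G3 → F3 → Eb3.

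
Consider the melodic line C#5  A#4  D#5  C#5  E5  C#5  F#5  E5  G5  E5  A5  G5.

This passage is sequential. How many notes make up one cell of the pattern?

4

12 notes total. Splitting into 3 groups of 4:
C#5 A#4 D#5 C#5 | E5 C#5 F#5 E5 | G5 E5 A5 G5
Each cell is the previous one up a 3rd — so the unit is 4 notes.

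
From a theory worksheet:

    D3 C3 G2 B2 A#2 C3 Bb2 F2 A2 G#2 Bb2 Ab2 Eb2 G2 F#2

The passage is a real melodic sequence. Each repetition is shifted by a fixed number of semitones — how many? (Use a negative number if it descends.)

With a 5-note motive the entries are D3, C3, Bb2, each down a 2nd from the previous.
D3→C3 is 48 − 50 = -2 semitones.

-2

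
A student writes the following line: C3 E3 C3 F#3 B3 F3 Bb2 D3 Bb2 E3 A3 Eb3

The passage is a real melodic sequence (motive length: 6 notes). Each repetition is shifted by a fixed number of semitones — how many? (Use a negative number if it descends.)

Taking 6-note groups, the heads are C3, Bb2: the pattern moves down a 2nd.
Counting half-steps from C3 to Bb2: -2.

-2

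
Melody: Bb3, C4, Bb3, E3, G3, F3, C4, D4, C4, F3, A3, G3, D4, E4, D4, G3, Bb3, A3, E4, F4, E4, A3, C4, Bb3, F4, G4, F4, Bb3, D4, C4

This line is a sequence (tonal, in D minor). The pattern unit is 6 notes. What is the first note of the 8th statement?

With a 6-note motive the entries are Bb3, C4, D4, E4, F4, each up a 2nd from the previous.
Continuing: G4 → A4 → Bb4. Statement 8 starts on Bb4.

Bb4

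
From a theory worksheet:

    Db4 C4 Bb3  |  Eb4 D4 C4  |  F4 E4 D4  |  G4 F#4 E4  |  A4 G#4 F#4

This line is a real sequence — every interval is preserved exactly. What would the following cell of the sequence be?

B4 A#4 G#4

With a 3-note motive the entries are Db4, Eb4, F4, G4, A4, each up a 2nd from the previous.
So cell 6 is B4 A#4 G#4.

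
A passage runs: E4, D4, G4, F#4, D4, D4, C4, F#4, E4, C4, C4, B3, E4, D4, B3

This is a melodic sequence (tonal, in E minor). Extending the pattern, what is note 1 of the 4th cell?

B3

The unit is 5 notes. Position-1 pitches of the 3 shown cells: E4, D4, C4.
One more down a 2nd gives B3.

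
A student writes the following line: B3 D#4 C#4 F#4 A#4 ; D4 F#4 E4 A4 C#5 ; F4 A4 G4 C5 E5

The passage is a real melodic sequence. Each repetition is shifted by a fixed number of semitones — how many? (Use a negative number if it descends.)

The 5-note cells begin on B3, D4, F4 — each up a 3rd from the last.
Counting half-steps from B3 to D4: 3.

3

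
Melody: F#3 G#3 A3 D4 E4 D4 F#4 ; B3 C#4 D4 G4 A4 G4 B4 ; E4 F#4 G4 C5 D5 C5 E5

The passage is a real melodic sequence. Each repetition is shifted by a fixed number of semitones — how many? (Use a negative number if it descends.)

5

The 7-note cells begin on F#3, B3, E4 — each up a 4th from the last.
F#3→B3 is 59 − 54 = 5 semitones.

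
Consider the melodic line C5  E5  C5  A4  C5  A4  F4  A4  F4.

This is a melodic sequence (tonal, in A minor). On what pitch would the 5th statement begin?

Unit = 3 notes; the statements start on C5, A4, F4, moving down a 3rd each time.
Extending the heads down a 3rd: D4 → B3.

B3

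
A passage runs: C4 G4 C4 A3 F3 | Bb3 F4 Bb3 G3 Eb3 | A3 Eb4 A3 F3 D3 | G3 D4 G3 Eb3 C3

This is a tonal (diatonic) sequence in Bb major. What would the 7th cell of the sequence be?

D3 A3 D3 Bb2 G2

The 5-note cells begin on C4, Bb3, A3, G3 — each down a 2nd from the last.
Carrying on: F3 → Eb3 → D3.
So cell 7 is D3 A3 D3 Bb2 G2.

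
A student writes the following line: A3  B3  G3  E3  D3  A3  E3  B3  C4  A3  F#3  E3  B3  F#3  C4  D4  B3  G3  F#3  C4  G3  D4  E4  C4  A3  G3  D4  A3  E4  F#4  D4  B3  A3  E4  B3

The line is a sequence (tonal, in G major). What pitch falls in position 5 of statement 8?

With 7-note cells, note 5 of each statement runs D3, E3, F#3, G3, A3.
Extending up a 2nd: B3 → C4 → D4.

D4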